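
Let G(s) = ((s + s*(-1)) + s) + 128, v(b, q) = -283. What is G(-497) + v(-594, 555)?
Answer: -652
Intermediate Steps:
G(s) = 128 + s (G(s) = ((s - s) + s) + 128 = (0 + s) + 128 = s + 128 = 128 + s)
G(-497) + v(-594, 555) = (128 - 497) - 283 = -369 - 283 = -652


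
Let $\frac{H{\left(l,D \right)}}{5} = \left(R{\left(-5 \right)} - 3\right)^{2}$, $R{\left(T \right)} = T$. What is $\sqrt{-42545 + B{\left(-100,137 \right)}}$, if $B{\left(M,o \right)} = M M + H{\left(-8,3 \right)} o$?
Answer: $3 \sqrt{1255} \approx 106.28$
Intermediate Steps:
$H{\left(l,D \right)} = 320$ ($H{\left(l,D \right)} = 5 \left(-5 - 3\right)^{2} = 5 \left(-8\right)^{2} = 5 \cdot 64 = 320$)
$B{\left(M,o \right)} = M^{2} + 320 o$ ($B{\left(M,o \right)} = M M + 320 o = M^{2} + 320 o$)
$\sqrt{-42545 + B{\left(-100,137 \right)}} = \sqrt{-42545 + \left(\left(-100\right)^{2} + 320 \cdot 137\right)} = \sqrt{-42545 + \left(10000 + 43840\right)} = \sqrt{-42545 + 53840} = \sqrt{11295} = 3 \sqrt{1255}$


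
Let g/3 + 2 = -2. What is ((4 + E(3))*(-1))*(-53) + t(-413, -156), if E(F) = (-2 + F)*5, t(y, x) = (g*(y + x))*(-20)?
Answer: -136083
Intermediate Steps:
g = -12 (g = -6 + 3*(-2) = -6 - 6 = -12)
t(y, x) = 240*x + 240*y (t(y, x) = -12*(y + x)*(-20) = -12*(x + y)*(-20) = (-12*x - 12*y)*(-20) = 240*x + 240*y)
E(F) = -10 + 5*F
((4 + E(3))*(-1))*(-53) + t(-413, -156) = ((4 + (-10 + 5*3))*(-1))*(-53) + (240*(-156) + 240*(-413)) = ((4 + (-10 + 15))*(-1))*(-53) + (-37440 - 99120) = ((4 + 5)*(-1))*(-53) - 136560 = (9*(-1))*(-53) - 136560 = -9*(-53) - 136560 = 477 - 136560 = -136083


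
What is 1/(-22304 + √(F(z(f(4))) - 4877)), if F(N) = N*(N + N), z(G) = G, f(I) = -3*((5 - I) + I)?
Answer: -22304/497472843 - I*√4427/497472843 ≈ -4.4835e-5 - 1.3375e-7*I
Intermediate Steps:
f(I) = -15 (f(I) = -3*5 = -15)
F(N) = 2*N² (F(N) = N*(2*N) = 2*N²)
1/(-22304 + √(F(z(f(4))) - 4877)) = 1/(-22304 + √(2*(-15)² - 4877)) = 1/(-22304 + √(2*225 - 4877)) = 1/(-22304 + √(450 - 4877)) = 1/(-22304 + √(-4427)) = 1/(-22304 + I*√4427)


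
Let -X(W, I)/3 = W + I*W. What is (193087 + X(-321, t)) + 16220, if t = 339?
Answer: 536727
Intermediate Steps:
X(W, I) = -3*W - 3*I*W (X(W, I) = -3*(W + I*W) = -3*W - 3*I*W)
(193087 + X(-321, t)) + 16220 = (193087 - 3*(-321)*(1 + 339)) + 16220 = (193087 - 3*(-321)*340) + 16220 = (193087 + 327420) + 16220 = 520507 + 16220 = 536727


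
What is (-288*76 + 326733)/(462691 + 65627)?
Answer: 101615/176106 ≈ 0.57701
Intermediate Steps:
(-288*76 + 326733)/(462691 + 65627) = (-21888 + 326733)/528318 = 304845*(1/528318) = 101615/176106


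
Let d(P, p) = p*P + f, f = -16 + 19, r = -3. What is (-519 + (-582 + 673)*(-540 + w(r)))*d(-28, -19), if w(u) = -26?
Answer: -27833375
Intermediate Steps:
f = 3
d(P, p) = 3 + P*p (d(P, p) = p*P + 3 = P*p + 3 = 3 + P*p)
(-519 + (-582 + 673)*(-540 + w(r)))*d(-28, -19) = (-519 + (-582 + 673)*(-540 - 26))*(3 - 28*(-19)) = (-519 + 91*(-566))*(3 + 532) = (-519 - 51506)*535 = -52025*535 = -27833375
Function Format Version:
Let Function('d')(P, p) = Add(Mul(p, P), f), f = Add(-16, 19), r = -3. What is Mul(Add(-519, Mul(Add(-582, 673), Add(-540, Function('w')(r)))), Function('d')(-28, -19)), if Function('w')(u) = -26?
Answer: -27833375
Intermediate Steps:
f = 3
Function('d')(P, p) = Add(3, Mul(P, p)) (Function('d')(P, p) = Add(Mul(p, P), 3) = Add(Mul(P, p), 3) = Add(3, Mul(P, p)))
Mul(Add(-519, Mul(Add(-582, 673), Add(-540, Function('w')(r)))), Function('d')(-28, -19)) = Mul(Add(-519, Mul(Add(-582, 673), Add(-540, -26))), Add(3, Mul(-28, -19))) = Mul(Add(-519, Mul(91, -566)), Add(3, 532)) = Mul(Add(-519, -51506), 535) = Mul(-52025, 535) = -27833375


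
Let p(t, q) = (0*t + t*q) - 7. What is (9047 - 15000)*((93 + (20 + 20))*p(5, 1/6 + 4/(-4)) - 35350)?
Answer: 1315678483/6 ≈ 2.1928e+8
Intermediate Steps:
p(t, q) = -7 + q*t (p(t, q) = (0 + q*t) - 7 = q*t - 7 = -7 + q*t)
(9047 - 15000)*((93 + (20 + 20))*p(5, 1/6 + 4/(-4)) - 35350) = (9047 - 15000)*((93 + (20 + 20))*(-7 + (1/6 + 4/(-4))*5) - 35350) = -5953*((93 + 40)*(-7 + (1*(⅙) + 4*(-¼))*5) - 35350) = -5953*(133*(-7 + (⅙ - 1)*5) - 35350) = -5953*(133*(-7 - ⅚*5) - 35350) = -5953*(133*(-7 - 25/6) - 35350) = -5953*(133*(-67/6) - 35350) = -5953*(-8911/6 - 35350) = -5953*(-221011/6) = 1315678483/6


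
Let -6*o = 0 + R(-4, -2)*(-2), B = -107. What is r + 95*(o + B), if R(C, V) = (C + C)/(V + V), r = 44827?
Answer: 104176/3 ≈ 34725.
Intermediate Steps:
R(C, V) = C/V (R(C, V) = (2*C)/((2*V)) = (2*C)*(1/(2*V)) = C/V)
o = ⅔ (o = -(0 - 4/(-2)*(-2))/6 = -(0 - 4*(-½)*(-2))/6 = -(0 + 2*(-2))/6 = -(0 - 4)/6 = -⅙*(-4) = ⅔ ≈ 0.66667)
r + 95*(o + B) = 44827 + 95*(⅔ - 107) = 44827 + 95*(-319/3) = 44827 - 30305/3 = 104176/3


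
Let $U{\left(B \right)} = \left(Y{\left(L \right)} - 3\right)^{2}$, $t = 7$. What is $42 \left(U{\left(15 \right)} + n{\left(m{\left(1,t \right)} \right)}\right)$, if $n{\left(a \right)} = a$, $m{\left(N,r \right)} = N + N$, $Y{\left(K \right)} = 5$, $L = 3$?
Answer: $252$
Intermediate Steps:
$m{\left(N,r \right)} = 2 N$
$U{\left(B \right)} = 4$ ($U{\left(B \right)} = \left(5 - 3\right)^{2} = 2^{2} = 4$)
$42 \left(U{\left(15 \right)} + n{\left(m{\left(1,t \right)} \right)}\right) = 42 \left(4 + 2 \cdot 1\right) = 42 \left(4 + 2\right) = 42 \cdot 6 = 252$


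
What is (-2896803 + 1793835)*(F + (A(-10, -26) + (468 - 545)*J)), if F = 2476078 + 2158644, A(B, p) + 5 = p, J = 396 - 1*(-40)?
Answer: -5074887021192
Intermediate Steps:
J = 436 (J = 396 + 40 = 436)
A(B, p) = -5 + p
F = 4634722
(-2896803 + 1793835)*(F + (A(-10, -26) + (468 - 545)*J)) = (-2896803 + 1793835)*(4634722 + ((-5 - 26) + (468 - 545)*436)) = -1102968*(4634722 + (-31 - 77*436)) = -1102968*(4634722 + (-31 - 33572)) = -1102968*(4634722 - 33603) = -1102968*4601119 = -5074887021192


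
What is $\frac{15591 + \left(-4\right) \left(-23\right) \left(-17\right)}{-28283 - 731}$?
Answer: $- \frac{14027}{29014} \approx -0.48346$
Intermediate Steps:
$\frac{15591 + \left(-4\right) \left(-23\right) \left(-17\right)}{-28283 - 731} = \frac{15591 + 92 \left(-17\right)}{-28283 - 731} = \frac{15591 - 1564}{-28283 - 731} = \frac{14027}{-29014} = 14027 \left(- \frac{1}{29014}\right) = - \frac{14027}{29014}$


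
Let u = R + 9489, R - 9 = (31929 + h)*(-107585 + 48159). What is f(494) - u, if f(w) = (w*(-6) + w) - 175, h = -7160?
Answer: 1471910451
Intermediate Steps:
R = -1471922585 (R = 9 + (31929 - 7160)*(-107585 + 48159) = 9 + 24769*(-59426) = 9 - 1471922594 = -1471922585)
f(w) = -175 - 5*w (f(w) = (-6*w + w) - 175 = -5*w - 175 = -175 - 5*w)
u = -1471913096 (u = -1471922585 + 9489 = -1471913096)
f(494) - u = (-175 - 5*494) - 1*(-1471913096) = (-175 - 2470) + 1471913096 = -2645 + 1471913096 = 1471910451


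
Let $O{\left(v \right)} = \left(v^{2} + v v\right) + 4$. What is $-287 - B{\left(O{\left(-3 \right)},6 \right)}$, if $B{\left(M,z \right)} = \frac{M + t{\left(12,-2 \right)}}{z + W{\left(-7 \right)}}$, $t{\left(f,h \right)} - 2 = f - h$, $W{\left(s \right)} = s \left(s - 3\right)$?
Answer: $- \frac{575}{2} \approx -287.5$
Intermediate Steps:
$W{\left(s \right)} = s \left(-3 + s\right)$
$t{\left(f,h \right)} = 2 + f - h$ ($t{\left(f,h \right)} = 2 + \left(f - h\right) = 2 + f - h$)
$O{\left(v \right)} = 4 + 2 v^{2}$ ($O{\left(v \right)} = \left(v^{2} + v^{2}\right) + 4 = 2 v^{2} + 4 = 4 + 2 v^{2}$)
$B{\left(M,z \right)} = \frac{16 + M}{70 + z}$ ($B{\left(M,z \right)} = \frac{M + \left(2 + 12 - -2\right)}{z - 7 \left(-3 - 7\right)} = \frac{M + \left(2 + 12 + 2\right)}{z - -70} = \frac{M + 16}{z + 70} = \frac{16 + M}{70 + z}$)
$-287 - B{\left(O{\left(-3 \right)},6 \right)} = -287 - \frac{16 + \left(4 + 2 \left(-3\right)^{2}\right)}{70 + 6} = -287 - \frac{16 + \left(4 + 2 \cdot 9\right)}{76} = -287 - \frac{16 + \left(4 + 18\right)}{76} = -287 - \frac{16 + 22}{76} = -287 - \frac{1}{76} \cdot 38 = -287 - \frac{1}{2} = - \frac{575}{2}$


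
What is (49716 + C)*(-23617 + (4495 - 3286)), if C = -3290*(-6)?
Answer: -1556370048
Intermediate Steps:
C = 19740
(49716 + C)*(-23617 + (4495 - 3286)) = (49716 + 19740)*(-23617 + (4495 - 3286)) = 69456*(-23617 + 1209) = 69456*(-22408) = -1556370048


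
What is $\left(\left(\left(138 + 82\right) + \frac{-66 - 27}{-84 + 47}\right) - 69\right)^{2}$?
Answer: $\frac{32262400}{1369} \approx 23566.0$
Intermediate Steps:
$\left(\left(\left(138 + 82\right) + \frac{-66 - 27}{-84 + 47}\right) - 69\right)^{2} = \left(\left(220 - \frac{93}{-37}\right) - 69\right)^{2} = \left(\left(220 - - \frac{93}{37}\right) - 69\right)^{2} = \left(\left(220 + \frac{93}{37}\right) - 69\right)^{2} = \left(\frac{8233}{37} - 69\right)^{2} = \left(\frac{5680}{37}\right)^{2} = \frac{32262400}{1369}$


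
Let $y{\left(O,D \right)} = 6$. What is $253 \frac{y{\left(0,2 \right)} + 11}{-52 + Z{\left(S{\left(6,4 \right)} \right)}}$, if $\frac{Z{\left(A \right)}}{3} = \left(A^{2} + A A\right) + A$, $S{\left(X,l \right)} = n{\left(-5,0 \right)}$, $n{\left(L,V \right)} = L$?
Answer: $\frac{4301}{83} \approx 51.819$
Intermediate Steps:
$S{\left(X,l \right)} = -5$
$Z{\left(A \right)} = 3 A + 6 A^{2}$ ($Z{\left(A \right)} = 3 \left(\left(A^{2} + A A\right) + A\right) = 3 \left(\left(A^{2} + A^{2}\right) + A\right) = 3 \left(2 A^{2} + A\right) = 3 \left(A + 2 A^{2}\right) = 3 A + 6 A^{2}$)
$253 \frac{y{\left(0,2 \right)} + 11}{-52 + Z{\left(S{\left(6,4 \right)} \right)}} = 253 \frac{6 + 11}{-52 + 3 \left(-5\right) \left(1 + 2 \left(-5\right)\right)} = 253 \frac{17}{-52 + 3 \left(-5\right) \left(1 - 10\right)} = 253 \frac{17}{-52 + 3 \left(-5\right) \left(-9\right)} = 253 \frac{17}{-52 + 135} = 253 \cdot \frac{17}{83} = \frac{4301}{83}$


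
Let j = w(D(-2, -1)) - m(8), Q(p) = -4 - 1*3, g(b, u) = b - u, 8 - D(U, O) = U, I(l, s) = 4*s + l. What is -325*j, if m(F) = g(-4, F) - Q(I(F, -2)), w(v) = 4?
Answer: -2925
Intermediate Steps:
I(l, s) = l + 4*s
D(U, O) = 8 - U
Q(p) = -7 (Q(p) = -4 - 3 = -7)
m(F) = 3 - F (m(F) = (-4 - F) - 1*(-7) = (-4 - F) + 7 = 3 - F)
j = 9 (j = 4 - (3 - 1*8) = 4 - (3 - 8) = 4 - 1*(-5) = 4 + 5 = 9)
-325*j = -325*9 = -2925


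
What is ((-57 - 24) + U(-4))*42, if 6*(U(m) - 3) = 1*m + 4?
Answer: -3276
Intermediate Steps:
U(m) = 11/3 + m/6 (U(m) = 3 + (1*m + 4)/6 = 3 + (m + 4)/6 = 3 + (4 + m)/6 = 3 + (⅔ + m/6) = 11/3 + m/6)
((-57 - 24) + U(-4))*42 = ((-57 - 24) + (11/3 + (⅙)*(-4)))*42 = (-81 + (11/3 - ⅔))*42 = (-81 + 3)*42 = -78*42 = -3276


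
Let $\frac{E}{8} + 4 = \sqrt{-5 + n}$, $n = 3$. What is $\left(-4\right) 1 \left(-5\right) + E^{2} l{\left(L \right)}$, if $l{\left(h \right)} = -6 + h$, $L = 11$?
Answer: $4500 - 2560 i \sqrt{2} \approx 4500.0 - 3620.4 i$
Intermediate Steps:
$E = -32 + 8 i \sqrt{2}$ ($E = -32 + 8 \sqrt{-5 + 3} = -32 + 8 \sqrt{-2} = -32 + 8 i \sqrt{2} \approx -32.0 + 11.314 i$)
$\left(-4\right) 1 \left(-5\right) + E^{2} l{\left(L \right)} = \left(-4\right) 1 \left(-5\right) + \left(-32 + 8 i \sqrt{2}\right)^{2} \left(-6 + 11\right) = \left(-4\right) \left(-5\right) + \left(-32 + 8 i \sqrt{2}\right)^{2} \cdot 5 = 20 + 5 \left(-32 + 8 i \sqrt{2}\right)^{2}$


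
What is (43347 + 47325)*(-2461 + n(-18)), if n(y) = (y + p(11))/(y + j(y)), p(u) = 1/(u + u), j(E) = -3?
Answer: -17176102744/77 ≈ -2.2307e+8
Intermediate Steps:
p(u) = 1/(2*u)
n(y) = (1/22 + y)/(-3 + y) (n(y) = (y + (½)/11)/(y - 3) = (y + (½)*(1/11))/(-3 + y) = (y + 1/22)/(-3 + y) = (1/22 + y)/(-3 + y))
(43347 + 47325)*(-2461 + n(-18)) = (43347 + 47325)*(-2461 + (1/22 - 18)/(-3 - 18)) = 90672*(-2461 - 395/22/(-21)) = 90672*(-2461 - 1/21*(-395/22)) = 90672*(-2461 + 395/462) = 90672*(-1136587/462) = -17176102744/77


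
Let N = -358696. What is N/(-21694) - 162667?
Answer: -1764269601/10847 ≈ -1.6265e+5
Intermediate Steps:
N/(-21694) - 162667 = -358696/(-21694) - 162667 = -358696*(-1/21694) - 162667 = 179348/10847 - 162667 = -1764269601/10847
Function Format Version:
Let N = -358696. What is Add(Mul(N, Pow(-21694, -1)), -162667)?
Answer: Rational(-1764269601, 10847) ≈ -1.6265e+5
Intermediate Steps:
Add(Mul(N, Pow(-21694, -1)), -162667) = Add(Mul(-358696, Pow(-21694, -1)), -162667) = Add(Mul(-358696, Rational(-1, 21694)), -162667) = Add(Rational(179348, 10847), -162667) = Rational(-1764269601, 10847)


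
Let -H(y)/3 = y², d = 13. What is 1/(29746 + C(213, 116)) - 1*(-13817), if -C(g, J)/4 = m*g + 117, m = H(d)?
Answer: 6372980715/461242 ≈ 13817.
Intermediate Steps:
H(y) = -3*y²
m = -507 (m = -3*13² = -3*169 = -507)
C(g, J) = -468 + 2028*g (C(g, J) = -4*(-507*g + 117) = -4*(117 - 507*g) = -468 + 2028*g)
1/(29746 + C(213, 116)) - 1*(-13817) = 1/(29746 + (-468 + 2028*213)) - 1*(-13817) = 1/(29746 + (-468 + 431964)) + 13817 = 1/(29746 + 431496) + 13817 = 1/461242 + 13817 = 6372980715/461242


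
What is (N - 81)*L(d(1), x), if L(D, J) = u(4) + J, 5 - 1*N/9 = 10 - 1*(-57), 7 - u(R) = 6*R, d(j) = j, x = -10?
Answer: 17253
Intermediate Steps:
u(R) = 7 - 6*R
N = -558 (N = 45 - 9*(10 - 1*(-57)) = 45 - 9*(10 + 57) = 45 - 9*67 = 45 - 603 = -558)
L(D, J) = -17 + J (L(D, J) = (7 - 6*4) + J = (7 - 24) + J = -17 + J)
(N - 81)*L(d(1), x) = (-558 - 81)*(-17 - 10) = -639*(-27) = 17253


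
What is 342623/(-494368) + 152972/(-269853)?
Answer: -168082306115/133406687904 ≈ -1.2599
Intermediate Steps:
342623/(-494368) + 152972/(-269853) = 342623*(-1/494368) + 152972*(-1/269853) = -342623/494368 - 152972/269853 = -168082306115/133406687904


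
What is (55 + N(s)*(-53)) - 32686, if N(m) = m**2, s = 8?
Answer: -36023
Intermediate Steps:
(55 + N(s)*(-53)) - 32686 = (55 + 8**2*(-53)) - 32686 = (55 + 64*(-53)) - 32686 = (55 - 3392) - 32686 = -3337 - 32686 = -36023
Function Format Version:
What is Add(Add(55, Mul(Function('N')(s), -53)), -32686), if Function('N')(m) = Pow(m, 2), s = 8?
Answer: -36023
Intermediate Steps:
Add(Add(55, Mul(Function('N')(s), -53)), -32686) = Add(Add(55, Mul(Pow(8, 2), -53)), -32686) = Add(Add(55, Mul(64, -53)), -32686) = Add(Add(55, -3392), -32686) = Add(-3337, -32686) = -36023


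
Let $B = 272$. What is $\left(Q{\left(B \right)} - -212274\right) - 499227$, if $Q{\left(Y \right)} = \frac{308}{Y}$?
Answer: $- \frac{19512727}{68} \approx -2.8695 \cdot 10^{5}$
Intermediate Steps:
$\left(Q{\left(B \right)} - -212274\right) - 499227 = \left(\frac{308}{272} - -212274\right) - 499227 = \left(308 \cdot \frac{1}{272} + 212274\right) - 499227 = \left(\frac{77}{68} + 212274\right) - 499227 = \frac{14434709}{68} - 499227 = - \frac{19512727}{68}$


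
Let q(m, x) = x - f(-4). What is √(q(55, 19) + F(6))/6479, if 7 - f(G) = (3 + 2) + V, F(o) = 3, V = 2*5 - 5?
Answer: 5/6479 ≈ 0.00077172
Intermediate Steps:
V = 5 (V = 10 - 5 = 5)
f(G) = -3 (f(G) = 7 - ((3 + 2) + 5) = 7 - (5 + 5) = 7 - 1*10 = 7 - 10 = -3)
q(m, x) = 3 + x (q(m, x) = x - 1*(-3) = x + 3 = 3 + x)
√(q(55, 19) + F(6))/6479 = √((3 + 19) + 3)/6479 = √(22 + 3)*(1/6479) = √25*(1/6479) = 5*(1/6479) = 5/6479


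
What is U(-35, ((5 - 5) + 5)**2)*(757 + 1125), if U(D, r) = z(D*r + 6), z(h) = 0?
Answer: 0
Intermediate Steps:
U(D, r) = 0
U(-35, ((5 - 5) + 5)**2)*(757 + 1125) = 0*(757 + 1125) = 0*1882 = 0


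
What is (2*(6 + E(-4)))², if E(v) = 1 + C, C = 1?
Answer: 256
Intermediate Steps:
E(v) = 2 (E(v) = 1 + 1 = 2)
(2*(6 + E(-4)))² = (2*(6 + 2))² = (2*8)² = 16² = 256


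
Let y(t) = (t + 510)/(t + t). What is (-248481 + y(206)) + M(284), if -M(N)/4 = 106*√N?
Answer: -25593364/103 - 848*√71 ≈ -2.5562e+5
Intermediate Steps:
M(N) = -424*√N
y(t) = (510 + t)/(2*t) (y(t) = (510 + t)/((2*t)) = (510 + t)*(1/(2*t)) = (510 + t)/(2*t))
(-248481 + y(206)) + M(284) = (-248481 + (½)*(510 + 206)/206) - 848*√71 = (-248481 + (½)*(1/206)*716) - 848*√71 = (-248481 + 179/103) - 848*√71 = -25593364/103 - 848*√71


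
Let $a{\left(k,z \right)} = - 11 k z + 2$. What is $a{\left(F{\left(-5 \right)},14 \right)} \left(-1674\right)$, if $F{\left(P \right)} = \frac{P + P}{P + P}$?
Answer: $254448$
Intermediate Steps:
$F{\left(P \right)} = 1$ ($F{\left(P \right)} = \frac{2 P}{2 P} = 2 P \frac{1}{2 P} = 1$)
$a{\left(k,z \right)} = 2 - 11 k z$ ($a{\left(k,z \right)} = - 11 k z + 2 = 2 - 11 k z$)
$a{\left(F{\left(-5 \right)},14 \right)} \left(-1674\right) = \left(2 - 11 \cdot 14\right) \left(-1674\right) = \left(2 - 154\right) \left(-1674\right) = \left(-152\right) \left(-1674\right) = 254448$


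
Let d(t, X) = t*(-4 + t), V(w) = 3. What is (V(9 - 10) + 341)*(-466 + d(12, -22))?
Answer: -127280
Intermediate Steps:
(V(9 - 10) + 341)*(-466 + d(12, -22)) = (3 + 341)*(-466 + 12*(-4 + 12)) = 344*(-466 + 12*8) = 344*(-466 + 96) = 344*(-370) = -127280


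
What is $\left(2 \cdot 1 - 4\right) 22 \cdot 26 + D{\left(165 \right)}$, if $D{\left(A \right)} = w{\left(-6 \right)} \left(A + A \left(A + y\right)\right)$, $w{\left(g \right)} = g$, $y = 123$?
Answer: $-287254$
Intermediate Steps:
$D{\left(A \right)} = - 6 A - 6 A \left(123 + A\right)$ ($D{\left(A \right)} = - 6 \left(A + A \left(A + 123\right)\right) = - 6 \left(A + A \left(123 + A\right)\right) = - 6 A - 6 A \left(123 + A\right)$)
$\left(2 \cdot 1 - 4\right) 22 \cdot 26 + D{\left(165 \right)} = \left(2 \cdot 1 - 4\right) 22 \cdot 26 - 990 \left(124 + 165\right) = \left(2 - 4\right) 22 \cdot 26 - 990 \cdot 289 = \left(-2\right) 22 \cdot 26 - 286110 = \left(-44\right) 26 - 286110 = -1144 - 286110 = -287254$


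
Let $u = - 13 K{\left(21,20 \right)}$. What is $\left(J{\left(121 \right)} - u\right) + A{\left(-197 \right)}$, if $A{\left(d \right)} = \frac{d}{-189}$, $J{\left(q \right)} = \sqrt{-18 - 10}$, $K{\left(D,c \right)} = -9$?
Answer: $- \frac{21916}{189} + 2 i \sqrt{7} \approx -115.96 + 5.2915 i$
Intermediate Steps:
$J{\left(q \right)} = 2 i \sqrt{7}$ ($J{\left(q \right)} = \sqrt{-28} = 2 i \sqrt{7}$)
$u = 117$ ($u = \left(-13\right) \left(-9\right) = 117$)
$A{\left(d \right)} = - \frac{d}{189}$ ($A{\left(d \right)} = d \left(- \frac{1}{189}\right) = - \frac{d}{189}$)
$\left(J{\left(121 \right)} - u\right) + A{\left(-197 \right)} = \left(2 i \sqrt{7} - 117\right) - - \frac{197}{189} = \left(2 i \sqrt{7} - 117\right) + \frac{197}{189} = \left(-117 + 2 i \sqrt{7}\right) + \frac{197}{189} = - \frac{21916}{189} + 2 i \sqrt{7}$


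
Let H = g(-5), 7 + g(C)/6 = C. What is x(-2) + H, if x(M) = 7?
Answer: -65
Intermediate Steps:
g(C) = -42 + 6*C
H = -72 (H = -42 + 6*(-5) = -42 - 30 = -72)
x(-2) + H = 7 - 72 = -65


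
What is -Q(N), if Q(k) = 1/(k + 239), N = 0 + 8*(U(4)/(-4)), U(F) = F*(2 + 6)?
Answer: -1/175 ≈ -0.0057143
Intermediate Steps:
U(F) = 8*F (U(F) = F*8 = 8*F)
N = -64 (N = 0 + 8*((8*4)/(-4)) = 0 + 8*(32*(-1/4)) = 0 + 8*(-8) = 0 - 64 = -64)
Q(k) = 1/(239 + k)
-Q(N) = -1/(239 - 64) = -1/175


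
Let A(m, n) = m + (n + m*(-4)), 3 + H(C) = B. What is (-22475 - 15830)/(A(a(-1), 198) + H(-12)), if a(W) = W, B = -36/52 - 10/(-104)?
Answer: -398372/2053 ≈ -194.04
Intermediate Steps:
B = -31/52 (B = -36*1/52 - 10*(-1/104) = -9/13 + 5/52 = -31/52 ≈ -0.59615)
H(C) = -187/52 (H(C) = -3 - 31/52 = -187/52)
A(m, n) = n - 3*m (A(m, n) = m + (n - 4*m) = n - 3*m)
(-22475 - 15830)/(A(a(-1), 198) + H(-12)) = (-22475 - 15830)/((198 - 3*(-1)) - 187/52) = -38305/((198 + 3) - 187/52) = -38305/(201 - 187/52) = -38305/10265/52 = -38305*52/10265 = -398372/2053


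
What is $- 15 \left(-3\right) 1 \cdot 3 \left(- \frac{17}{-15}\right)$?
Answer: $153$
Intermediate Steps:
$- 15 \left(-3\right) 1 \cdot 3 \left(- \frac{17}{-15}\right) = - 15 \left(\left(-3\right) 3\right) \left(\left(-17\right) \left(- \frac{1}{15}\right)\right) = \left(-15\right) \left(-9\right) \frac{17}{15} = 135 \cdot \frac{17}{15} = 153$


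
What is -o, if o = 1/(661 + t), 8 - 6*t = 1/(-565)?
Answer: -1130/748437 ≈ -0.0015098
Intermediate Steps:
t = 1507/1130 (t = 4/3 - ⅙/(-565) = 4/3 - ⅙*(-1/565) = 4/3 + 1/3390 = 1507/1130 ≈ 1.3336)
o = 1130/748437 (o = 1/(661 + 1507/1130) = 1/(748437/1130) = 1130/748437 ≈ 0.0015098)
-o = -1*1130/748437 = -1130/748437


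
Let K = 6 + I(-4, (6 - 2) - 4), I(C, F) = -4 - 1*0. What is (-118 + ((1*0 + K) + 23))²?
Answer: 8649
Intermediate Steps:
I(C, F) = -4 (I(C, F) = -4 + 0 = -4)
K = 2 (K = 6 - 4 = 2)
(-118 + ((1*0 + K) + 23))² = (-118 + ((1*0 + 2) + 23))² = (-118 + ((0 + 2) + 23))² = (-118 + (2 + 23))² = (-118 + 25)² = (-93)² = 8649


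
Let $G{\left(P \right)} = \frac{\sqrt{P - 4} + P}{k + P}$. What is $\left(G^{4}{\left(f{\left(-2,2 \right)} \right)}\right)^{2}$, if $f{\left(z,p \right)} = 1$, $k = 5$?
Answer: $- \frac{1}{13122} + \frac{i \sqrt{3}}{13122} \approx -7.6208 \cdot 10^{-5} + 0.000132 i$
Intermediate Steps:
$G{\left(P \right)} = \frac{P + \sqrt{-4 + P}}{5 + P}$ ($G{\left(P \right)} = \frac{\sqrt{P - 4} + P}{5 + P} = \frac{\sqrt{-4 + P} + P}{5 + P} = \frac{P + \sqrt{-4 + P}}{5 + P}$)
$\left(G^{4}{\left(f{\left(-2,2 \right)} \right)}\right)^{2} = \left(\left(\frac{1 + \sqrt{-4 + 1}}{5 + 1}\right)^{4}\right)^{2} = \left(\left(\frac{1 + \sqrt{-3}}{6}\right)^{4}\right)^{2} = \left(\left(\frac{1 + i \sqrt{3}}{6}\right)^{4}\right)^{2} = \left(\left(\frac{1}{6} + \frac{i \sqrt{3}}{6}\right)^{4}\right)^{2} = \left(\frac{1}{6} + \frac{i \sqrt{3}}{6}\right)^{8}$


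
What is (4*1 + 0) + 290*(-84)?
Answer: -24356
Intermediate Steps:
(4*1 + 0) + 290*(-84) = (4 + 0) - 24360 = 4 - 24360 = -24356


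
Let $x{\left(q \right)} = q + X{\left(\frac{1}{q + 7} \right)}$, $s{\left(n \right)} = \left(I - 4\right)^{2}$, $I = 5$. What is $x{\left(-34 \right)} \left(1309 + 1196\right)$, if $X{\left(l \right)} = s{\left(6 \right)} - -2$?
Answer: $-77655$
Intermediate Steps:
$s{\left(n \right)} = 1$ ($s{\left(n \right)} = \left(5 - 4\right)^{2} = 1^{2} = 1$)
$X{\left(l \right)} = 3$ ($X{\left(l \right)} = 1 - -2 = 1 + 2 = 3$)
$x{\left(q \right)} = 3 + q$ ($x{\left(q \right)} = q + 3 = 3 + q$)
$x{\left(-34 \right)} \left(1309 + 1196\right) = \left(3 - 34\right) \left(1309 + 1196\right) = \left(-31\right) 2505 = -77655$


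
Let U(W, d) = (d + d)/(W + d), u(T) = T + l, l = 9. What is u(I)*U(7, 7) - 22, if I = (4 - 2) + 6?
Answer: -5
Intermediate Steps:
I = 8 (I = 2 + 6 = 8)
u(T) = 9 + T (u(T) = T + 9 = 9 + T)
U(W, d) = 2*d/(W + d) (U(W, d) = (2*d)/(W + d) = 2*d/(W + d))
u(I)*U(7, 7) - 22 = (9 + 8)*(2*7/(7 + 7)) - 22 = 17*(2*7/14) - 22 = 17*(2*7*(1/14)) - 22 = 17*1 - 22 = 17 - 22 = -5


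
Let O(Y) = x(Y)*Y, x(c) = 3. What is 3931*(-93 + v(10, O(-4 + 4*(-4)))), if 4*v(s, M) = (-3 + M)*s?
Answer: -1969431/2 ≈ -9.8472e+5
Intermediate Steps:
O(Y) = 3*Y
v(s, M) = s*(-3 + M)/4 (v(s, M) = ((-3 + M)*s)/4 = (s*(-3 + M))/4 = s*(-3 + M)/4)
3931*(-93 + v(10, O(-4 + 4*(-4)))) = 3931*(-93 + (¼)*10*(-3 + 3*(-4 + 4*(-4)))) = 3931*(-93 + (¼)*10*(-3 + 3*(-4 - 16))) = 3931*(-93 + (¼)*10*(-3 + 3*(-20))) = 3931*(-93 + (¼)*10*(-3 - 60)) = 3931*(-93 + (¼)*10*(-63)) = 3931*(-93 - 315/2) = 3931*(-501/2) = -1969431/2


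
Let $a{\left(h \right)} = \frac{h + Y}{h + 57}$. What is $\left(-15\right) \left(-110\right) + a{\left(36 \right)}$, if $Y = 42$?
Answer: $\frac{51176}{31} \approx 1650.8$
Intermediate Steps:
$a{\left(h \right)} = \frac{42 + h}{57 + h}$ ($a{\left(h \right)} = \frac{h + 42}{h + 57} = \frac{42 + h}{57 + h}$)
$\left(-15\right) \left(-110\right) + a{\left(36 \right)} = \left(-15\right) \left(-110\right) + \frac{42 + 36}{57 + 36} = 1650 + \frac{1}{93} \cdot 78 = 1650 + \frac{26}{31} = \frac{51176}{31}$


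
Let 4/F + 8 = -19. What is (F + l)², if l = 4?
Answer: 10816/729 ≈ 14.837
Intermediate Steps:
F = -4/27 (F = 4/(-8 - 19) = 4/(-27) = 4*(-1/27) = -4/27 ≈ -0.14815)
(F + l)² = (-4/27 + 4)² = (104/27)² = 10816/729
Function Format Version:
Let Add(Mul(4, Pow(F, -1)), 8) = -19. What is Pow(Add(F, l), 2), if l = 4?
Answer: Rational(10816, 729) ≈ 14.837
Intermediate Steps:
F = Rational(-4, 27) (F = Mul(4, Pow(Add(-8, -19), -1)) = Mul(4, Pow(-27, -1)) = Mul(4, Rational(-1, 27)) = Rational(-4, 27) ≈ -0.14815)
Pow(Add(F, l), 2) = Pow(Add(Rational(-4, 27), 4), 2) = Pow(Rational(104, 27), 2) = Rational(10816, 729)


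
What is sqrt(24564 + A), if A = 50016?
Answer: 2*sqrt(18645) ≈ 273.09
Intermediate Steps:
sqrt(24564 + A) = sqrt(24564 + 50016) = sqrt(74580) = 2*sqrt(18645)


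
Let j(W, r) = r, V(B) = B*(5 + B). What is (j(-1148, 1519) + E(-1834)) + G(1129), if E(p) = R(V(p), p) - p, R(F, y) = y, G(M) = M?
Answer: 2648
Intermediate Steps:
E(p) = 0 (E(p) = p - p = 0)
(j(-1148, 1519) + E(-1834)) + G(1129) = (1519 + 0) + 1129 = 1519 + 1129 = 2648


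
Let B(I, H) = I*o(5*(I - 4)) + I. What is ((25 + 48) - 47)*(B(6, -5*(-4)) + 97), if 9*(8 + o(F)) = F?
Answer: 4810/3 ≈ 1603.3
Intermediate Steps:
o(F) = -8 + F/9
B(I, H) = I + I*(-92/9 + 5*I/9) (B(I, H) = I*(-8 + (5*(I - 4))/9) + I = I*(-8 + (5*(-4 + I))/9) + I = I*(-8 + (-20 + 5*I)/9) + I = I*(-8 + (-20/9 + 5*I/9)) + I = I*(-92/9 + 5*I/9) + I = I + I*(-92/9 + 5*I/9))
((25 + 48) - 47)*(B(6, -5*(-4)) + 97) = ((25 + 48) - 47)*((⅑)*6*(-83 + 5*6) + 97) = (73 - 47)*((⅑)*6*(-83 + 30) + 97) = 26*((⅑)*6*(-53) + 97) = 26*(-106/3 + 97) = 26*(185/3) = 4810/3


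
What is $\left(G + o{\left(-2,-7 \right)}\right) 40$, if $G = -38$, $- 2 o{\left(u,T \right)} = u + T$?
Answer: $-1340$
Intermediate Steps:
$o{\left(u,T \right)} = - \frac{T}{2} - \frac{u}{2}$ ($o{\left(u,T \right)} = - \frac{u + T}{2} = - \frac{T + u}{2} = - \frac{T}{2} - \frac{u}{2}$)
$\left(G + o{\left(-2,-7 \right)}\right) 40 = \left(-38 - - \frac{9}{2}\right) 40 = \left(-38 + \left(\frac{7}{2} + 1\right)\right) 40 = \left(-38 + \frac{9}{2}\right) 40 = \left(- \frac{67}{2}\right) 40 = -1340$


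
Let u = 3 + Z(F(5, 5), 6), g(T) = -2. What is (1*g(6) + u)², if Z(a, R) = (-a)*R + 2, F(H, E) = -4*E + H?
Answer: 8649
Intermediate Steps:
F(H, E) = H - 4*E
Z(a, R) = 2 - R*a (Z(a, R) = -R*a + 2 = 2 - R*a)
u = 95 (u = 3 + (2 - 1*6*(5 - 4*5)) = 3 + (2 - 1*6*(5 - 20)) = 3 + (2 - 1*6*(-15)) = 3 + (2 + 90) = 3 + 92 = 95)
(1*g(6) + u)² = (1*(-2) + 95)² = (-2 + 95)² = 93² = 8649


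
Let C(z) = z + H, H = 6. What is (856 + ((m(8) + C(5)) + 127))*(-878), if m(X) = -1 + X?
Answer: -878878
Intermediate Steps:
C(z) = 6 + z (C(z) = z + 6 = 6 + z)
(856 + ((m(8) + C(5)) + 127))*(-878) = (856 + (((-1 + 8) + (6 + 5)) + 127))*(-878) = (856 + ((7 + 11) + 127))*(-878) = (856 + (18 + 127))*(-878) = (856 + 145)*(-878) = 1001*(-878) = -878878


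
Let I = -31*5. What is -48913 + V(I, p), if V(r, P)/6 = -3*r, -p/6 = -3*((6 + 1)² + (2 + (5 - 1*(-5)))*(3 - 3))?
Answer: -46123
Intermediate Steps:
I = -155
p = 882 (p = -(-18)*((6 + 1)² + (2 + (5 - 1*(-5)))*(3 - 3)) = -(-18)*(7² + (2 + (5 + 5))*0) = -(-18)*(49 + (2 + 10)*0) = -(-18)*(49 + 12*0) = -(-18)*(49 + 0) = -(-18)*49 = -6*(-147) = 882)
V(r, P) = -18*r (V(r, P) = 6*(-3*r) = -18*r)
-48913 + V(I, p) = -48913 - 18*(-155) = -48913 + 2790 = -46123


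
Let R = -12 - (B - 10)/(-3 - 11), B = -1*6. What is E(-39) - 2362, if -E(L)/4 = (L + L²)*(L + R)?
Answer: 2147186/7 ≈ 3.0674e+5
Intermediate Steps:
B = -6
R = -92/7 (R = -12 - (-6 - 10)/(-3 - 11) = -12 - (-16)/(-14) = -12 - (-16)*(-1)/14 = -12 - 1*8/7 = -12 - 8/7 = -92/7 ≈ -13.143)
E(L) = -4*(-92/7 + L)*(L + L²) (E(L) = -4*(L + L²)*(L - 92/7) = -4*(L + L²)*(-92/7 + L) = -4*(-92/7 + L)*(L + L²))
E(-39) - 2362 = (4/7)*(-39)*(92 - 7*(-39)² + 85*(-39)) - 2362 = (4/7)*(-39)*(92 - 7*1521 - 3315) - 2362 = (4/7)*(-39)*(92 - 10647 - 3315) - 2362 = (4/7)*(-39)*(-13870) - 2362 = 2163720/7 - 2362 = 2147186/7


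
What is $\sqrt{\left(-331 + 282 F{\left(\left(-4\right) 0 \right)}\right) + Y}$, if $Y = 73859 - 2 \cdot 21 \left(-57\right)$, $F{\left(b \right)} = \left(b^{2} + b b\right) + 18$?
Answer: $\sqrt{80998} \approx 284.6$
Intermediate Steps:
$F{\left(b \right)} = 18 + 2 b^{2}$ ($F{\left(b \right)} = \left(b^{2} + b^{2}\right) + 18 = 2 b^{2} + 18 = 18 + 2 b^{2}$)
$Y = 76253$ ($Y = 73859 - 42 \left(-57\right) = 73859 - -2394 = 73859 + 2394 = 76253$)
$\sqrt{\left(-331 + 282 F{\left(\left(-4\right) 0 \right)}\right) + Y} = \sqrt{\left(-331 + 282 \left(18 + 2 \left(\left(-4\right) 0\right)^{2}\right)\right) + 76253} = \sqrt{\left(-331 + 282 \left(18 + 2 \cdot 0^{2}\right)\right) + 76253} = \sqrt{\left(-331 + 282 \left(18 + 2 \cdot 0\right)\right) + 76253} = \sqrt{\left(-331 + 282 \left(18 + 0\right)\right) + 76253} = \sqrt{\left(-331 + 282 \cdot 18\right) + 76253} = \sqrt{\left(-331 + 5076\right) + 76253} = \sqrt{4745 + 76253} = \sqrt{80998}$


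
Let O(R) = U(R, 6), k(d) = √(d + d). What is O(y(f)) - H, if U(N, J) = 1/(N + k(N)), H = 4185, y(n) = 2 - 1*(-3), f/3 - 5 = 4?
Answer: -12554/3 - √10/15 ≈ -4184.9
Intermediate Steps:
f = 27 (f = 15 + 3*4 = 15 + 12 = 27)
y(n) = 5 (y(n) = 2 + 3 = 5)
k(d) = √2*√d (k(d) = √(2*d) = √2*√d)
U(N, J) = 1/(N + √2*√N)
O(R) = 1/(R + √2*√R)
O(y(f)) - H = 1/(5 + √2*√5) - 1*4185 = 1/(5 + √10) - 4185 = -4185 + 1/(5 + √10)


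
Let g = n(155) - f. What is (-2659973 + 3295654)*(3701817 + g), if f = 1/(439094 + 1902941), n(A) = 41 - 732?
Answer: 5510188832420704529/2342035 ≈ 2.3527e+12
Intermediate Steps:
n(A) = -691
f = 1/2342035 ≈ 4.2698e-7
g = -1618346186/2342035 (g = -691 - 1*1/2342035 = -691 - 1/2342035 = -1618346186/2342035 ≈ -691.00)
(-2659973 + 3295654)*(3701817 + g) = (-2659973 + 3295654)*(3701817 - 1618346186/2342035) = 635681*(8668166631409/2342035) = 5510188832420704529/2342035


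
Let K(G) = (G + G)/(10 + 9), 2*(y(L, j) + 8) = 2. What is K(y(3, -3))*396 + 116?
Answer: -3340/19 ≈ -175.79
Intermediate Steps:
y(L, j) = -7 (y(L, j) = -8 + (1/2)*2 = -8 + 1 = -7)
K(G) = 2*G/19 (K(G) = (2*G)/19 = (2*G)*(1/19) = 2*G/19)
K(y(3, -3))*396 + 116 = ((2/19)*(-7))*396 + 116 = -14/19*396 + 116 = -5544/19 + 116 = -3340/19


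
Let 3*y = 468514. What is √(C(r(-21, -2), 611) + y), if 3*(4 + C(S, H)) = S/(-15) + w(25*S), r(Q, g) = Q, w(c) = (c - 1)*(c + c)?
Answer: √8506695/5 ≈ 583.33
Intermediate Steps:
w(c) = 2*c*(-1 + c) (w(c) = (-1 + c)*(2*c) = 2*c*(-1 + c))
C(S, H) = -4 - S/45 + 50*S*(-1 + 25*S)/3 (C(S, H) = -4 + (S/(-15) + 2*(25*S)*(-1 + 25*S))/3 = -4 + (-S/15 + 50*S*(-1 + 25*S))/3 = -4 + (-S/45 + 50*S*(-1 + 25*S)/3) = -4 - S/45 + 50*S*(-1 + 25*S)/3)
y = 468514/3 (y = (⅓)*468514 = 468514/3 ≈ 1.5617e+5)
√(C(r(-21, -2), 611) + y) = √((-4 - 751/45*(-21) + (1250/3)*(-21)²) + 468514/3) = √((-4 + 5257/15 + (1250/3)*441) + 468514/3) = √((-4 + 5257/15 + 183750) + 468514/3) = √(2761447/15 + 468514/3) = √(1701339/5) = √8506695/5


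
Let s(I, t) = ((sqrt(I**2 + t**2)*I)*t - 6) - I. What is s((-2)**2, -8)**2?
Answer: 82020 + 2560*sqrt(5) ≈ 87744.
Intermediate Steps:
s(I, t) = -6 - I + I*t*sqrt(I**2 + t**2) (s(I, t) = ((I*sqrt(I**2 + t**2))*t - 6) - I = (I*t*sqrt(I**2 + t**2) - 6) - I = (-6 + I*t*sqrt(I**2 + t**2)) - I = -6 - I + I*t*sqrt(I**2 + t**2))
s((-2)**2, -8)**2 = (-6 - 1*(-2)**2 + (-2)**2*(-8)*sqrt(((-2)**2)**2 + (-8)**2))**2 = (-6 - 1*4 + 4*(-8)*sqrt(4**2 + 64))**2 = (-6 - 4 + 4*(-8)*sqrt(16 + 64))**2 = (-6 - 4 + 4*(-8)*sqrt(80))**2 = (-6 - 4 + 4*(-8)*(4*sqrt(5)))**2 = (-6 - 4 - 128*sqrt(5))**2 = (-10 - 128*sqrt(5))**2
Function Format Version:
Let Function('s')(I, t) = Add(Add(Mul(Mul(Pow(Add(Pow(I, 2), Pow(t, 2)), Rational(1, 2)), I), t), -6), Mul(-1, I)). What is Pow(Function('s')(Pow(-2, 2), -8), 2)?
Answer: Add(82020, Mul(2560, Pow(5, Rational(1, 2)))) ≈ 87744.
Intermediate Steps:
Function('s')(I, t) = Add(-6, Mul(-1, I), Mul(I, t, Pow(Add(Pow(I, 2), Pow(t, 2)), Rational(1, 2)))) (Function('s')(I, t) = Add(Add(Mul(Mul(I, Pow(Add(Pow(I, 2), Pow(t, 2)), Rational(1, 2))), t), -6), Mul(-1, I)) = Add(Add(Mul(I, t, Pow(Add(Pow(I, 2), Pow(t, 2)), Rational(1, 2))), -6), Mul(-1, I)) = Add(Add(-6, Mul(I, t, Pow(Add(Pow(I, 2), Pow(t, 2)), Rational(1, 2)))), Mul(-1, I)) = Add(-6, Mul(-1, I), Mul(I, t, Pow(Add(Pow(I, 2), Pow(t, 2)), Rational(1, 2)))))
Pow(Function('s')(Pow(-2, 2), -8), 2) = Pow(Add(-6, Mul(-1, Pow(-2, 2)), Mul(Pow(-2, 2), -8, Pow(Add(Pow(Pow(-2, 2), 2), Pow(-8, 2)), Rational(1, 2)))), 2) = Pow(Add(-6, Mul(-1, 4), Mul(4, -8, Pow(Add(Pow(4, 2), 64), Rational(1, 2)))), 2) = Pow(Add(-6, -4, Mul(4, -8, Pow(Add(16, 64), Rational(1, 2)))), 2) = Pow(Add(-6, -4, Mul(4, -8, Pow(80, Rational(1, 2)))), 2) = Pow(Add(-6, -4, Mul(4, -8, Mul(4, Pow(5, Rational(1, 2))))), 2) = Pow(Add(-6, -4, Mul(-128, Pow(5, Rational(1, 2)))), 2) = Pow(Add(-10, Mul(-128, Pow(5, Rational(1, 2)))), 2)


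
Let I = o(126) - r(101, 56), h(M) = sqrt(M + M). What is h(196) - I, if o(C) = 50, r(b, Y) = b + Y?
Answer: 107 + 14*sqrt(2) ≈ 126.80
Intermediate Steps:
r(b, Y) = Y + b
h(M) = sqrt(2)*sqrt(M) (h(M) = sqrt(2*M) = sqrt(2)*sqrt(M))
I = -107 (I = 50 - (56 + 101) = 50 - 1*157 = 50 - 157 = -107)
h(196) - I = sqrt(2)*sqrt(196) - 1*(-107) = sqrt(2)*14 + 107 = 14*sqrt(2) + 107 = 107 + 14*sqrt(2)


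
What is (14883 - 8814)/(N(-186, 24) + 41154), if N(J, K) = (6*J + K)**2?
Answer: 2023/411206 ≈ 0.0049197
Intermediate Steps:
N(J, K) = (K + 6*J)**2
(14883 - 8814)/(N(-186, 24) + 41154) = (14883 - 8814)/((24 + 6*(-186))**2 + 41154) = 6069/((24 - 1116)**2 + 41154) = 6069/((-1092)**2 + 41154) = 6069/(1192464 + 41154) = 6069/1233618 = 6069*(1/1233618) = 2023/411206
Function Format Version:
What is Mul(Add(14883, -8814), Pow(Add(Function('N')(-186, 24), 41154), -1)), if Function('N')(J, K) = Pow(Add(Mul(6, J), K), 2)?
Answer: Rational(2023, 411206) ≈ 0.0049197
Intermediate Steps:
Function('N')(J, K) = Pow(Add(K, Mul(6, J)), 2)
Mul(Add(14883, -8814), Pow(Add(Function('N')(-186, 24), 41154), -1)) = Mul(Add(14883, -8814), Pow(Add(Pow(Add(24, Mul(6, -186)), 2), 41154), -1)) = Mul(6069, Pow(Add(Pow(Add(24, -1116), 2), 41154), -1)) = Mul(6069, Pow(Add(Pow(-1092, 2), 41154), -1)) = Mul(6069, Pow(Add(1192464, 41154), -1)) = Mul(6069, Pow(1233618, -1)) = Mul(6069, Rational(1, 1233618)) = Rational(2023, 411206)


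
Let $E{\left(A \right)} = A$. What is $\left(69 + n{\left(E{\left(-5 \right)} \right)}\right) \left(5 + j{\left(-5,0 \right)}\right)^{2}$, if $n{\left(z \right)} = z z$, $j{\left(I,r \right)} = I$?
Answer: $0$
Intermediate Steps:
$n{\left(z \right)} = z^{2}$
$\left(69 + n{\left(E{\left(-5 \right)} \right)}\right) \left(5 + j{\left(-5,0 \right)}\right)^{2} = \left(69 + \left(-5\right)^{2}\right) \left(5 - 5\right)^{2} = \left(69 + 25\right) 0^{2} = 94 \cdot 0 = 0$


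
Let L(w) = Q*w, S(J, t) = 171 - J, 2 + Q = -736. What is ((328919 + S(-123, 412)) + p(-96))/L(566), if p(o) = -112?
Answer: -329101/417708 ≈ -0.78787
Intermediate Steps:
Q = -738 (Q = -2 - 736 = -738)
L(w) = -738*w
((328919 + S(-123, 412)) + p(-96))/L(566) = ((328919 + (171 - 1*(-123))) - 112)/((-738*566)) = ((328919 + (171 + 123)) - 112)/(-417708) = ((328919 + 294) - 112)*(-1/417708) = (329213 - 112)*(-1/417708) = 329101*(-1/417708) = -329101/417708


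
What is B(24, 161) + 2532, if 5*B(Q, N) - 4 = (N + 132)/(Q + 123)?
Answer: 1861901/735 ≈ 2533.2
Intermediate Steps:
B(Q, N) = ⅘ + (132 + N)/(5*(123 + Q)) (B(Q, N) = ⅘ + ((N + 132)/(Q + 123))/5 = ⅘ + ((132 + N)/(123 + Q))/5 = ⅘ + (132 + N)/(5*(123 + Q)))
B(24, 161) + 2532 = (624 + 161 + 4*24)/(5*(123 + 24)) + 2532 = (⅕)*(624 + 161 + 96)/147 + 2532 = (⅕)*(1/147)*881 + 2532 = 881/735 + 2532 = 1861901/735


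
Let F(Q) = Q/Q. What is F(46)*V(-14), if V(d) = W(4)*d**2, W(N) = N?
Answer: 784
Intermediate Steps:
V(d) = 4*d**2
F(Q) = 1
F(46)*V(-14) = 1*(4*(-14)**2) = 1*(4*196) = 1*784 = 784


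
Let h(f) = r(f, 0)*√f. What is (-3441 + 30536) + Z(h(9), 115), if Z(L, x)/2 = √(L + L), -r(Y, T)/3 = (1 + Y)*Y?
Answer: 27095 + 36*I*√5 ≈ 27095.0 + 80.498*I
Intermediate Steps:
r(Y, T) = -3*Y*(1 + Y) (r(Y, T) = -3*(1 + Y)*Y = -3*Y*(1 + Y))
h(f) = -3*f^(3/2)*(1 + f) (h(f) = (-3*f*(1 + f))*√f = -3*f^(3/2)*(1 + f))
Z(L, x) = 2*√2*√L (Z(L, x) = 2*√(L + L) = 2*√(2*L) = 2*(√2*√L) = 2*√2*√L)
(-3441 + 30536) + Z(h(9), 115) = (-3441 + 30536) + 2*√2*√(3*9^(3/2)*(-1 - 1*9)) = 27095 + 2*√2*√(3*27*(-1 - 9)) = 27095 + 2*√2*√(3*27*(-10)) = 27095 + 2*√2*√(-810) = 27095 + 2*√2*(9*I*√10) = 27095 + 36*I*√5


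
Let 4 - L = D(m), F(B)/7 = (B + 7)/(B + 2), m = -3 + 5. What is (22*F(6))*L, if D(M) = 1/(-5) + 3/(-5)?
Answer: 6006/5 ≈ 1201.2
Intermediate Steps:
m = 2
F(B) = 7*(7 + B)/(2 + B) (F(B) = 7*((B + 7)/(B + 2)) = 7*((7 + B)/(2 + B)) = 7*(7 + B)/(2 + B))
D(M) = -4/5 (D(M) = 1*(-1/5) + 3*(-1/5) = -1/5 - 3/5 = -4/5)
L = 24/5 (L = 4 - 1*(-4/5) = 4 + 4/5 = 24/5 ≈ 4.8000)
(22*F(6))*L = (22*(7*(7 + 6)/(2 + 6)))*(24/5) = (22*(7*13/8))*(24/5) = (22*(7*(1/8)*13))*(24/5) = (22*(91/8))*(24/5) = (1001/4)*(24/5) = 6006/5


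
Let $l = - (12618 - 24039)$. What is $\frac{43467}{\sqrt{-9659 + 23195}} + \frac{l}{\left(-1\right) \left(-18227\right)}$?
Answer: $\frac{11421}{18227} + \frac{14489 \sqrt{94}}{376} \approx 374.23$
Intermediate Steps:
$l = 11421$ ($l = - (12618 - 24039) = \left(-1\right) \left(-11421\right) = 11421$)
$\frac{43467}{\sqrt{-9659 + 23195}} + \frac{l}{\left(-1\right) \left(-18227\right)} = \frac{43467}{\sqrt{-9659 + 23195}} + \frac{11421}{\left(-1\right) \left(-18227\right)} = \frac{43467}{\sqrt{13536}} + \frac{11421}{18227} = \frac{43467}{12 \sqrt{94}} + 11421 \cdot \frac{1}{18227} = 43467 \frac{\sqrt{94}}{1128} + \frac{11421}{18227} = \frac{14489 \sqrt{94}}{376} + \frac{11421}{18227} = \frac{11421}{18227} + \frac{14489 \sqrt{94}}{376}$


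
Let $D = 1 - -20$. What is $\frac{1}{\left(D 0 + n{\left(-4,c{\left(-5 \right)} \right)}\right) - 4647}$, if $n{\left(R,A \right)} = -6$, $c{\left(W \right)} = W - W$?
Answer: $- \frac{1}{4653} \approx -0.00021492$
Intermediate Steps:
$c{\left(W \right)} = 0$
$D = 21$ ($D = 1 + 20 = 21$)
$\frac{1}{\left(D 0 + n{\left(-4,c{\left(-5 \right)} \right)}\right) - 4647} = \frac{1}{\left(21 \cdot 0 - 6\right) - 4647} = \frac{1}{\left(0 - 6\right) - 4647} = \frac{1}{-6 - 4647} = \frac{1}{-4653} = - \frac{1}{4653}$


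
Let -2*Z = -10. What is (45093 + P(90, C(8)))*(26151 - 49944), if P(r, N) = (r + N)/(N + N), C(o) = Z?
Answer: -2146247565/2 ≈ -1.0731e+9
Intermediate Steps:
Z = 5 (Z = -½*(-10) = 5)
C(o) = 5
P(r, N) = (N + r)/(2*N) (P(r, N) = (N + r)/((2*N)) = (N + r)*(1/(2*N)) = (N + r)/(2*N))
(45093 + P(90, C(8)))*(26151 - 49944) = (45093 + (½)*(5 + 90)/5)*(26151 - 49944) = (45093 + (½)*(⅕)*95)*(-23793) = (45093 + 19/2)*(-23793) = (90205/2)*(-23793) = -2146247565/2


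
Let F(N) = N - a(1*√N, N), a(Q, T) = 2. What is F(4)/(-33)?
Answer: -2/33 ≈ -0.060606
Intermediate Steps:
F(N) = -2 + N (F(N) = N - 1*2 = N - 2 = -2 + N)
F(4)/(-33) = (-2 + 4)/(-33) = -1/33*2 = -2/33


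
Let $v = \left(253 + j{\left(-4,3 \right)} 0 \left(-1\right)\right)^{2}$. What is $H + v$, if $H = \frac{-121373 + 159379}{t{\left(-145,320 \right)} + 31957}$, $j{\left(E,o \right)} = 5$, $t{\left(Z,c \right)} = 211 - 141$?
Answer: $\frac{2050054249}{32027} \approx 64010.0$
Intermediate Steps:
$t{\left(Z,c \right)} = 70$
$H = \frac{38006}{32027}$ ($H = \frac{-121373 + 159379}{70 + 31957} = \frac{38006}{32027} \approx 1.1867$)
$v = 64009$ ($v = \left(253 + 5 \cdot 0 \left(-1\right)\right)^{2} = \left(253 + 0 \left(-1\right)\right)^{2} = \left(253 + 0\right)^{2} = 253^{2} = 64009$)
$H + v = \frac{38006}{32027} + 64009 = \frac{2050054249}{32027}$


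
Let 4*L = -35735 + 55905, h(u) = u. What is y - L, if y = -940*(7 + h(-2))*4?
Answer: -47685/2 ≈ -23843.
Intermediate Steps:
L = 10085/2 (L = (-35735 + 55905)/4 = (¼)*20170 = 10085/2 ≈ 5042.5)
y = -18800 (y = -940*(7 - 2)*4 = -4700*4 = -940*20 = -18800)
y - L = -18800 - 1*10085/2 = -18800 - 10085/2 = -47685/2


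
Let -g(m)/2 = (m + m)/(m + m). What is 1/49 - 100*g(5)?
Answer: 9801/49 ≈ 200.02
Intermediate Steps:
g(m) = -2 (g(m) = -2*(m + m)/(m + m) = -2*2*m/(2*m) = -2*2*m*1/(2*m) = -2*1 = -2)
1/49 - 100*g(5) = 1/49 - 100*(-2) = 1/49 + 200 = 9801/49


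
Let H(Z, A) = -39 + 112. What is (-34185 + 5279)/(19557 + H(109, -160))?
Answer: -14453/9815 ≈ -1.4725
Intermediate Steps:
H(Z, A) = 73
(-34185 + 5279)/(19557 + H(109, -160)) = (-34185 + 5279)/(19557 + 73) = -28906/19630 = -28906*1/19630 = -14453/9815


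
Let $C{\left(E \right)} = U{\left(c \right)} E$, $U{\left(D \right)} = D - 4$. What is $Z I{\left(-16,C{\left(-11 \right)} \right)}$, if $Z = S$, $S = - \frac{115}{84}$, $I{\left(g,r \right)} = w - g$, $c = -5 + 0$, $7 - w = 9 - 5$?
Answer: $- \frac{2185}{84} \approx -26.012$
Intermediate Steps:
$w = 3$ ($w = 7 - \left(9 - 5\right) = 7 - 4 = 3$)
$c = -5$
$U{\left(D \right)} = -4 + D$
$C{\left(E \right)} = - 9 E$ ($C{\left(E \right)} = \left(-4 - 5\right) E = - 9 E$)
$I{\left(g,r \right)} = 3 - g$
$S = - \frac{115}{84}$ ($S = \left(-115\right) \frac{1}{84} = - \frac{115}{84} \approx -1.369$)
$Z = - \frac{115}{84} \approx -1.369$
$Z I{\left(-16,C{\left(-11 \right)} \right)} = - \frac{115 \left(3 - -16\right)}{84} = - \frac{115 \left(3 + 16\right)}{84} = \left(- \frac{115}{84}\right) 19 = - \frac{2185}{84}$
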